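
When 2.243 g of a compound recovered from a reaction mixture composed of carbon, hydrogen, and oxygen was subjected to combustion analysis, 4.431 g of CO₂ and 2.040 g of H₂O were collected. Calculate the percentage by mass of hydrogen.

mol C = 4.431 g CO₂ ÷ 44.009 g/mol = 0.10068 mol
mol H = 2 × 2.040 g H₂O ÷ 18.015 g/mol = 0.22648 mol
mass O = 2.243 − (1.2093 + 0.22829) = 0.80540 g → mol O = 0.80540 ÷ 15.999 = 0.050340 mol
mass % H = 0.22829 g ÷ 2.243 g × 100%

10.18%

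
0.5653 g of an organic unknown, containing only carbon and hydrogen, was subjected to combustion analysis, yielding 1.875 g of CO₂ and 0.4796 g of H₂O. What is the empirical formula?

C4H5

mol C = 1.875 g CO₂ ÷ 44.009 g/mol = 0.042605 mol
mol H = 2 × 0.4796 g H₂O ÷ 18.015 g/mol = 0.053245 mol
Divide by the smallest (0.042605 mol): C 1.000, H 1.250
Multiplying each by 4 gives whole numbers: C 4.00, H 5.00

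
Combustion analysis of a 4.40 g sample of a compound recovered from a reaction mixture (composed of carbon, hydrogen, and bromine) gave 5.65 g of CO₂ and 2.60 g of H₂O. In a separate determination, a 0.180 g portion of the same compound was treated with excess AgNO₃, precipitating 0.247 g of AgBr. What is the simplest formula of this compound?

mol C = 5.65 g CO₂ ÷ 44.009 g/mol = 0.1284 mol
mol H = 2 × 2.60 g H₂O ÷ 18.015 g/mol = 0.2886 mol
From the AgBr data: mol Br per gram of compound = (0.247 ÷ 187.772) ÷ 0.180 = 0.007308 mol/g, so in the 4.40 g combustion sample mol Br = 0.03215 mol
Divide by the smallest (0.03215 mol): C 3.993, H 8.977, Br 1.000

C4H9Br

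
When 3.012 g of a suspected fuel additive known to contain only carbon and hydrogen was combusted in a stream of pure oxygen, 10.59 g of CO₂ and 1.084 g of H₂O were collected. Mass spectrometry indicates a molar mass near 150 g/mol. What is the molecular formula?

mol C = 10.59 g CO₂ ÷ 44.009 g/mol = 0.24063 mol
mol H = 2 × 1.084 g H₂O ÷ 18.015 g/mol = 0.12034 mol
Divide by the smallest (0.12034 mol): C 2.000, H 1.000
Empirical formula: C2H
Empirical-formula mass = 25.03 g/mol; 150 ÷ 25.03 ≈ 6, so the molecular formula is C12H6.

C12H6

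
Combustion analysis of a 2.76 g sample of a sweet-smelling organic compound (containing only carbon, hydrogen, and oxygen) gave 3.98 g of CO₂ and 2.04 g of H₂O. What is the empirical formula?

mol C = 3.98 g CO₂ ÷ 44.009 g/mol = 0.09044 mol
mol H = 2 × 2.04 g H₂O ÷ 18.015 g/mol = 0.2265 mol
mass O = 2.76 − (1.086 + 0.2283) = 1.445 g → mol O = 1.445 ÷ 15.999 = 0.09035 mol
Divide by the smallest (0.09035 mol): C 1.001, H 2.507, O 1.000
Multiplying each by 2 gives whole numbers: C 2.00, H 5.01, O 2.00

C2H5O2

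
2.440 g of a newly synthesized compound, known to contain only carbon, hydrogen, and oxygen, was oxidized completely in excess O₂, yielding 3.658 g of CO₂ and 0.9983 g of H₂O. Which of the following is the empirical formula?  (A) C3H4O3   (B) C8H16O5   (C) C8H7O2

mol C = 3.658 g CO₂ ÷ 44.009 g/mol = 0.083119 mol
mol H = 2 × 0.9983 g H₂O ÷ 18.015 g/mol = 0.11083 mol
mass O = 2.440 − (0.99835 + 0.11172) = 1.3299 g → mol O = 1.3299 ÷ 15.999 = 0.083126 mol
Divide by the smallest (0.083119 mol): C 1.000, H 1.333, O 1.000
Multiplying each by 3 gives whole numbers: C 3.00, H 4.00, O 3.00

(A) C3H4O3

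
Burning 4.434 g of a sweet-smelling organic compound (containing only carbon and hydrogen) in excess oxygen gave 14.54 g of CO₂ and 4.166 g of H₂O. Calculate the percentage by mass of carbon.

89.50%

mol C = 14.54 g CO₂ ÷ 44.009 g/mol = 0.33039 mol
mol H = 2 × 4.166 g H₂O ÷ 18.015 g/mol = 0.46250 mol
mass % C = 3.9683 g ÷ 4.434 g × 100%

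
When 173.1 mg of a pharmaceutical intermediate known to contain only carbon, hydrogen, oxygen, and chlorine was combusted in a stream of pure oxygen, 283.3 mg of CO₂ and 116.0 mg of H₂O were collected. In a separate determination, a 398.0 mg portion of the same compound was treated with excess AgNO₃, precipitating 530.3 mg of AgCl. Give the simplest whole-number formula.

mol C = 0.2833 g CO₂ ÷ 44.009 g/mol = 0.0064373 mol
mol H = 2 × 0.1160 g H₂O ÷ 18.015 g/mol = 0.012878 mol
From the AgCl data: mol Cl per gram of compound = (0.5303 ÷ 143.318) ÷ 0.3980 = 0.0092969 mol/g, so in the 0.1731 g combustion sample mol Cl = 0.0016093 mol
mass O = 0.1731 − (0.077319 + 0.012981 + 0.057049) = 0.025751 g → mol O = 0.025751 ÷ 15.999 = 0.0016095 mol
Divide by the smallest (0.0016093 mol): C 4.000, H 8.002, Cl 1.000, O 1.000

C4H8ClO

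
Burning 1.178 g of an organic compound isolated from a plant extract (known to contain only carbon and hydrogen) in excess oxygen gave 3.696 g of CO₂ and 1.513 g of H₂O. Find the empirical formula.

mol C = 3.696 g CO₂ ÷ 44.009 g/mol = 0.083983 mol
mol H = 2 × 1.513 g H₂O ÷ 18.015 g/mol = 0.16797 mol
Divide by the smallest (0.083983 mol): C 1.000, H 2.000

CH2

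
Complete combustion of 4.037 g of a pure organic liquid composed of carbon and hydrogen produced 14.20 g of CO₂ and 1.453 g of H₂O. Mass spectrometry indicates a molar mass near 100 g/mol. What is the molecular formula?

mol C = 14.20 g CO₂ ÷ 44.009 g/mol = 0.32266 mol
mol H = 2 × 1.453 g H₂O ÷ 18.015 g/mol = 0.16131 mol
Divide by the smallest (0.16131 mol): C 2.000, H 1.000
Empirical formula: C2H
Empirical-formula mass = 25.03 g/mol; 100 ÷ 25.03 ≈ 4, so the molecular formula is C8H4.

C8H4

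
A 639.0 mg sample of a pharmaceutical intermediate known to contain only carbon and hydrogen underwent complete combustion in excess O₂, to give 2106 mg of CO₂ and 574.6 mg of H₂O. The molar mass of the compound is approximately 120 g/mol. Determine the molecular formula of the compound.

C9H12

mol C = 2.106 g CO₂ ÷ 44.009 g/mol = 0.047854 mol
mol H = 2 × 0.5746 g H₂O ÷ 18.015 g/mol = 0.063791 mol
Divide by the smallest (0.047854 mol): C 1.000, H 1.333
Multiplying each by 3 gives whole numbers: C 3.00, H 4.00
Empirical formula: C3H4
Empirical-formula mass = 40.06 g/mol; 120 ÷ 40.06 ≈ 3, so the molecular formula is C9H12.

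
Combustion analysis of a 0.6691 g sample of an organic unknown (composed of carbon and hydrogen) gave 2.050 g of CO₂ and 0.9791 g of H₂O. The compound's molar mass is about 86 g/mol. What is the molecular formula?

C6H14

mol C = 2.050 g CO₂ ÷ 44.009 g/mol = 0.046581 mol
mol H = 2 × 0.9791 g H₂O ÷ 18.015 g/mol = 0.10870 mol
Divide by the smallest (0.046581 mol): C 1.000, H 2.334
Multiplying each by 3 gives whole numbers: C 3.00, H 7.00
Empirical formula: C3H7
Empirical-formula mass = 43.09 g/mol; 86 ÷ 43.09 ≈ 2, so the molecular formula is C6H14.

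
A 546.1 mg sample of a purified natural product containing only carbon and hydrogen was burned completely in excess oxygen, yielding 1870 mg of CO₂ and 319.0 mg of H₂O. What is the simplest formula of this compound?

mol C = 1.870 g CO₂ ÷ 44.009 g/mol = 0.042491 mol
mol H = 2 × 0.3190 g H₂O ÷ 18.015 g/mol = 0.035415 mol
Divide by the smallest (0.035415 mol): C 1.200, H 1.000
Multiplying each by 5 gives whole numbers: C 6.00, H 5.00

C6H5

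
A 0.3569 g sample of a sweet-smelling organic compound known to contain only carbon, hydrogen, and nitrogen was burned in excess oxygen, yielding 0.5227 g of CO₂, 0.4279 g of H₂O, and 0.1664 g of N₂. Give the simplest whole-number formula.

CH4N

mol C = 0.5227 g CO₂ ÷ 44.009 g/mol = 0.011877 mol
mol H = 2 × 0.4279 g H₂O ÷ 18.015 g/mol = 0.047505 mol
mol N = 2 × 0.1664 g N₂ ÷ 28.014 g/mol = 0.011880 mol
Divide by the smallest (0.011877 mol): C 1.000, H 4.000, N 1.000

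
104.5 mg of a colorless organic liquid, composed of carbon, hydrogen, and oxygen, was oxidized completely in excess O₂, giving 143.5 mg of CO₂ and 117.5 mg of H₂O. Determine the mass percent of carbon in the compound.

37.48%

mol C = 0.1435 g CO₂ ÷ 44.009 g/mol = 0.0032607 mol
mol H = 2 × 0.1175 g H₂O ÷ 18.015 g/mol = 0.013045 mol
mass O = 0.1045 − (0.039164 + 0.013149) = 0.052187 g → mol O = 0.052187 ÷ 15.999 = 0.0032619 mol
mass % C = 0.039164 g ÷ 0.1045 g × 100%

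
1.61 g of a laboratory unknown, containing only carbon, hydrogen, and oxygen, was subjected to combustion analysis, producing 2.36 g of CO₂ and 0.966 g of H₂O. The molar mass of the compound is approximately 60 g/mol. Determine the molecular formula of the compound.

mol C = 2.36 g CO₂ ÷ 44.009 g/mol = 0.05363 mol
mol H = 2 × 0.966 g H₂O ÷ 18.015 g/mol = 0.1072 mol
mass O = 1.61 − (0.6441 + 0.1081) = 0.8578 g → mol O = 0.8578 ÷ 15.999 = 0.05362 mol
Divide by the smallest (0.05362 mol): C 1.000, H 2.000, O 1.000
Empirical formula: CH2O
Empirical-formula mass = 30.03 g/mol; 60 ÷ 30.03 ≈ 2, so the molecular formula is C2H4O2.

C2H4O2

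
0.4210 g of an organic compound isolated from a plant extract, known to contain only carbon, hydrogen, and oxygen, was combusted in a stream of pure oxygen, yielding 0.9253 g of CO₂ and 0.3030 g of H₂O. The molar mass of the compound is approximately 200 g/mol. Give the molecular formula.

C10H16O4

mol C = 0.9253 g CO₂ ÷ 44.009 g/mol = 0.021025 mol
mol H = 2 × 0.3030 g H₂O ÷ 18.015 g/mol = 0.033639 mol
mass O = 0.4210 − (0.25253 + 0.033908) = 0.13456 g → mol O = 0.13456 ÷ 15.999 = 0.0084104 mol
Divide by the smallest (0.0084104 mol): C 2.500, H 4.000, O 1.000
Multiplying each by 2 gives whole numbers: C 5.00, H 8.00, O 2.00
Empirical formula: C5H8O2
Empirical-formula mass = 100.12 g/mol; 200 ÷ 100.12 ≈ 2, so the molecular formula is C10H16O4.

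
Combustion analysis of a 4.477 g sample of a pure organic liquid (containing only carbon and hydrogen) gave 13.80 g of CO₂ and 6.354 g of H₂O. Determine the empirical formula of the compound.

mol C = 13.80 g CO₂ ÷ 44.009 g/mol = 0.31357 mol
mol H = 2 × 6.354 g H₂O ÷ 18.015 g/mol = 0.70541 mol
Divide by the smallest (0.31357 mol): C 1.000, H 2.250
Multiplying each by 4 gives whole numbers: C 4.00, H 9.00

C4H9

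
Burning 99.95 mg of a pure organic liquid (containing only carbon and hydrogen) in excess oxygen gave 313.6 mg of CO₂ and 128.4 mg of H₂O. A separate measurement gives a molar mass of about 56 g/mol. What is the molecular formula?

mol C = 0.3136 g CO₂ ÷ 44.009 g/mol = 0.0071258 mol
mol H = 2 × 0.1284 g H₂O ÷ 18.015 g/mol = 0.014255 mol
Divide by the smallest (0.0071258 mol): C 1.000, H 2.000
Empirical formula: CH2
Empirical-formula mass = 14.03 g/mol; 56 ÷ 14.03 ≈ 4, so the molecular formula is C4H8.

C4H8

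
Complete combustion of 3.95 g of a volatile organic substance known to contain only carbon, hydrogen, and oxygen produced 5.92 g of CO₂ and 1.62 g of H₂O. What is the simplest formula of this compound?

C3H4O3

mol C = 5.92 g CO₂ ÷ 44.009 g/mol = 0.1345 mol
mol H = 2 × 1.62 g H₂O ÷ 18.015 g/mol = 0.1799 mol
mass O = 3.95 − (1.616 + 0.1813) = 2.153 g → mol O = 2.153 ÷ 15.999 = 0.1346 mol
Divide by the smallest (0.1345 mol): C 1.000, H 1.337, O 1.000
Multiplying each by 3 gives whole numbers: C 3.00, H 4.01, O 3.00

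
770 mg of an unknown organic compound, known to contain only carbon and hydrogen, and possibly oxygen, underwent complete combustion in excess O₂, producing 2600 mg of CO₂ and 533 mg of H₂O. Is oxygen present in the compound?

no

mol C = 2.60 g CO₂ ÷ 44.009 g/mol = 0.05908 mol
mol H = 2 × 0.533 g H₂O ÷ 18.015 g/mol = 0.05917 mol
C and H together account for 0.7692 g — essentially the entire 0.770 g sample — so the compound contains no oxygen.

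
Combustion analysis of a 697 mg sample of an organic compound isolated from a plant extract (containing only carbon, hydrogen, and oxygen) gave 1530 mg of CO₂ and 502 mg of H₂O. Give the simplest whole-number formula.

mol C = 1.53 g CO₂ ÷ 44.009 g/mol = 0.03477 mol
mol H = 2 × 0.502 g H₂O ÷ 18.015 g/mol = 0.05573 mol
mass O = 0.697 − (0.4176 + 0.05618) = 0.2233 g → mol O = 0.2233 ÷ 15.999 = 0.01395 mol
Divide by the smallest (0.01395 mol): C 2.491, H 3.994, O 1.000
Multiplying each by 2 gives whole numbers: C 4.98, H 7.99, O 2.00

C5H8O2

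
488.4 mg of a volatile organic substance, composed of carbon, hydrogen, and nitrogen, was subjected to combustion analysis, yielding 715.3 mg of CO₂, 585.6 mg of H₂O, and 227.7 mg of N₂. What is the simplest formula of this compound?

mol C = 0.7153 g CO₂ ÷ 44.009 g/mol = 0.016253 mol
mol H = 2 × 0.5856 g H₂O ÷ 18.015 g/mol = 0.065012 mol
mol N = 2 × 0.2277 g N₂ ÷ 28.014 g/mol = 0.016256 mol
Divide by the smallest (0.016253 mol): C 1.000, H 4.000, N 1.000

CH4N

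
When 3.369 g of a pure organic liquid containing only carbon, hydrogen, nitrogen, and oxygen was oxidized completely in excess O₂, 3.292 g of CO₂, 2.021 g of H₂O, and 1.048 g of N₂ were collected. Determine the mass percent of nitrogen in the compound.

31.11%

mol C = 3.292 g CO₂ ÷ 44.009 g/mol = 0.074803 mol
mol H = 2 × 2.021 g H₂O ÷ 18.015 g/mol = 0.22437 mol
mol N = 2 × 1.048 g N₂ ÷ 28.014 g/mol = 0.074820 mol
mass O = 3.369 − (0.89846 + 0.22616 + 1.0480) = 1.1964 g → mol O = 1.1964 ÷ 15.999 = 0.074778 mol
mass % N = 1.0480 g ÷ 3.369 g × 100%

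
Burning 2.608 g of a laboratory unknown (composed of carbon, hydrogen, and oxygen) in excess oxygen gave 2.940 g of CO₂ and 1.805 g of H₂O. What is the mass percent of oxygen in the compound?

mol C = 2.940 g CO₂ ÷ 44.009 g/mol = 0.066805 mol
mol H = 2 × 1.805 g H₂O ÷ 18.015 g/mol = 0.20039 mol
mass O = 2.608 − (0.80239 + 0.20199) = 1.6036 g → mol O = 1.6036 ÷ 15.999 = 0.10023 mol
mass % O = 1.6036 g ÷ 2.608 g × 100%

61.49%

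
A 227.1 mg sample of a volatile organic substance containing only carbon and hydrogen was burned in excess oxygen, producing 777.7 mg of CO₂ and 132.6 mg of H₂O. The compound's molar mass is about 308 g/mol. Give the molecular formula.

C24H20

mol C = 0.7777 g CO₂ ÷ 44.009 g/mol = 0.017671 mol
mol H = 2 × 0.1326 g H₂O ÷ 18.015 g/mol = 0.014721 mol
Divide by the smallest (0.014721 mol): C 1.200, H 1.000
Multiplying each by 5 gives whole numbers: C 6.00, H 5.00
Empirical formula: C6H5
Empirical-formula mass = 77.11 g/mol; 308 ÷ 77.11 ≈ 4, so the molecular formula is C24H20.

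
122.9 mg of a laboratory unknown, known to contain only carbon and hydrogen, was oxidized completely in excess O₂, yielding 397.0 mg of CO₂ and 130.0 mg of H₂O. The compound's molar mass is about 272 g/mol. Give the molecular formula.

mol C = 0.3970 g CO₂ ÷ 44.009 g/mol = 0.0090209 mol
mol H = 2 × 0.1300 g H₂O ÷ 18.015 g/mol = 0.014432 mol
Divide by the smallest (0.0090209 mol): C 1.000, H 1.600
Multiplying each by 5 gives whole numbers: C 5.00, H 8.00
Empirical formula: C5H8
Empirical-formula mass = 68.12 g/mol; 272 ÷ 68.12 ≈ 4, so the molecular formula is C20H32.

C20H32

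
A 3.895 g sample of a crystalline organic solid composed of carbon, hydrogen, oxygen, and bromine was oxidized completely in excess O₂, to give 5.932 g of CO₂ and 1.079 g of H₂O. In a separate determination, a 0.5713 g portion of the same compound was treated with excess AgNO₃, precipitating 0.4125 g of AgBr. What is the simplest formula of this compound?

mol C = 5.932 g CO₂ ÷ 44.009 g/mol = 0.13479 mol
mol H = 2 × 1.079 g H₂O ÷ 18.015 g/mol = 0.11979 mol
From the AgBr data: mol Br per gram of compound = (0.4125 ÷ 187.772) ÷ 0.5713 = 0.0038453 mol/g, so in the 3.895 g combustion sample mol Br = 0.014977 mol
mass O = 3.895 − (1.6190 + 0.12075 + 1.1968) = 0.95853 g → mol O = 0.95853 ÷ 15.999 = 0.059912 mol
Divide by the smallest (0.014977 mol): C 9.000, H 7.998, Br 1.000, O 4.000

C9H8BrO4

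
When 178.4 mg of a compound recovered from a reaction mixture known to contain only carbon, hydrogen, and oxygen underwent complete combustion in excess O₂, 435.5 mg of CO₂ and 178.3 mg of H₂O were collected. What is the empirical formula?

mol C = 0.4355 g CO₂ ÷ 44.009 g/mol = 0.0098957 mol
mol H = 2 × 0.1783 g H₂O ÷ 18.015 g/mol = 0.019795 mol
mass O = 0.1784 − (0.11886 + 0.019953) = 0.039590 g → mol O = 0.039590 ÷ 15.999 = 0.0024745 mol
Divide by the smallest (0.0024745 mol): C 3.999, H 7.999, O 1.000

C4H8O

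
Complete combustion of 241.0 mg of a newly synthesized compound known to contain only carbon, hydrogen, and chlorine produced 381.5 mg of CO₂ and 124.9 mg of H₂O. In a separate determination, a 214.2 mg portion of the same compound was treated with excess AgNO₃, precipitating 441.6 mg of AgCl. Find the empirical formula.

C5H8Cl2

mol C = 0.3815 g CO₂ ÷ 44.009 g/mol = 0.0086687 mol
mol H = 2 × 0.1249 g H₂O ÷ 18.015 g/mol = 0.013866 mol
From the AgCl data: mol Cl per gram of compound = (0.4416 ÷ 143.318) ÷ 0.2142 = 0.014385 mol/g, so in the 0.2410 g combustion sample mol Cl = 0.0034668 mol
Divide by the smallest (0.0034668 mol): C 2.501, H 4.000, Cl 1.000
Multiplying each by 2 gives whole numbers: C 5.00, H 8.00, Cl 2.00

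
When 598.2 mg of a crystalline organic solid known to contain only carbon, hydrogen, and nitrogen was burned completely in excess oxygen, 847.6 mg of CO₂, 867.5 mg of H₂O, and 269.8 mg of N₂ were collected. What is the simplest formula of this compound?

mol C = 0.8476 g CO₂ ÷ 44.009 g/mol = 0.019260 mol
mol H = 2 × 0.8675 g H₂O ÷ 18.015 g/mol = 0.096309 mol
mol N = 2 × 0.2698 g N₂ ÷ 28.014 g/mol = 0.019262 mol
Divide by the smallest (0.019260 mol): C 1.000, H 5.001, N 1.000

CH5N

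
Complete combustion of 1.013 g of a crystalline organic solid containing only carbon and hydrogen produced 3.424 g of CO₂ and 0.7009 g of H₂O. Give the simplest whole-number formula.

CH

mol C = 3.424 g CO₂ ÷ 44.009 g/mol = 0.077802 mol
mol H = 2 × 0.7009 g H₂O ÷ 18.015 g/mol = 0.077813 mol
Divide by the smallest (0.077802 mol): C 1.000, H 1.000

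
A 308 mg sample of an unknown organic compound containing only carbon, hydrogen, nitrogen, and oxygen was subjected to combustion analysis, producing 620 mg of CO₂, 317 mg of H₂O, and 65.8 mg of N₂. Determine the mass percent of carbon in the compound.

mol C = 0.620 g CO₂ ÷ 44.009 g/mol = 0.01409 mol
mol H = 2 × 0.317 g H₂O ÷ 18.015 g/mol = 0.03519 mol
mol N = 2 × 0.0658 g N₂ ÷ 28.014 g/mol = 0.004698 mol
mass O = 0.308 − (0.1692 + 0.03547 + 0.06580) = 0.03751 g → mol O = 0.03751 ÷ 15.999 = 0.002345 mol
mass % C = 0.1692 g ÷ 0.308 g × 100%

54.9%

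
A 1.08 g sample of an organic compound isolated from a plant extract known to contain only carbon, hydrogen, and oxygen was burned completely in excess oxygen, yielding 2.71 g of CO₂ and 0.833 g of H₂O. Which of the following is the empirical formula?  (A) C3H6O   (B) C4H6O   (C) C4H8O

(B) C4H6O

mol C = 2.71 g CO₂ ÷ 44.009 g/mol = 0.06158 mol
mol H = 2 × 0.833 g H₂O ÷ 18.015 g/mol = 0.09248 mol
mass O = 1.08 − (0.7396 + 0.09322) = 0.2472 g → mol O = 0.2472 ÷ 15.999 = 0.01545 mol
Divide by the smallest (0.01545 mol): C 3.986, H 5.986, O 1.000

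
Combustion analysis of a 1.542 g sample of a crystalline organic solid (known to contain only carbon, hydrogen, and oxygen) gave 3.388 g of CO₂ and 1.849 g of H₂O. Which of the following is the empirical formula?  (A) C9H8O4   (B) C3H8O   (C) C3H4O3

(B) C3H8O

mol C = 3.388 g CO₂ ÷ 44.009 g/mol = 0.076984 mol
mol H = 2 × 1.849 g H₂O ÷ 18.015 g/mol = 0.20527 mol
mass O = 1.542 − (0.92466 + 0.20692) = 0.41043 g → mol O = 0.41043 ÷ 15.999 = 0.025653 mol
Divide by the smallest (0.025653 mol): C 3.001, H 8.002, O 1.000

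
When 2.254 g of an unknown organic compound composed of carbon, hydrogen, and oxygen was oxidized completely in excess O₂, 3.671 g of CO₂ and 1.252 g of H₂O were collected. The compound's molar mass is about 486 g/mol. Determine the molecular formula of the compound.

mol C = 3.671 g CO₂ ÷ 44.009 g/mol = 0.083415 mol
mol H = 2 × 1.252 g H₂O ÷ 18.015 g/mol = 0.13900 mol
mass O = 2.254 − (1.0019 + 0.14011) = 1.1120 g → mol O = 1.1120 ÷ 15.999 = 0.069504 mol
Divide by the smallest (0.069504 mol): C 1.200, H 2.000, O 1.000
Multiplying each by 5 gives whole numbers: C 6.00, H 10.00, O 5.00
Empirical formula: C6H10O5
Empirical-formula mass = 162.14 g/mol; 486 ÷ 162.14 ≈ 3, so the molecular formula is C18H30O15.

C18H30O15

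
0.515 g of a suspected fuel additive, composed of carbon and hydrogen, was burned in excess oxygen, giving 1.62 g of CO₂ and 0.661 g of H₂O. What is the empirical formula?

mol C = 1.62 g CO₂ ÷ 44.009 g/mol = 0.03681 mol
mol H = 2 × 0.661 g H₂O ÷ 18.015 g/mol = 0.07338 mol
Divide by the smallest (0.03681 mol): C 1.000, H 1.994

CH2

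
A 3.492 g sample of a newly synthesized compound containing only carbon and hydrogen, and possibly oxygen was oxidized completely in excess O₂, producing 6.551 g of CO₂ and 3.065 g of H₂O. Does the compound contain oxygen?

yes

mol C = 6.551 g CO₂ ÷ 44.009 g/mol = 0.14886 mol
mol H = 2 × 3.065 g H₂O ÷ 18.015 g/mol = 0.34027 mol
C and H account for only 2.1309 g of the 3.492 g sample; the remaining 1.3611 g must be oxygen.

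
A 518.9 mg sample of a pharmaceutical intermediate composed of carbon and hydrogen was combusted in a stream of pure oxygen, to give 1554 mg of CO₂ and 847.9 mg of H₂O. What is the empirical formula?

C3H8

mol C = 1.554 g CO₂ ÷ 44.009 g/mol = 0.035311 mol
mol H = 2 × 0.8479 g H₂O ÷ 18.015 g/mol = 0.094133 mol
Divide by the smallest (0.035311 mol): C 1.000, H 2.666
Multiplying each by 3 gives whole numbers: C 3.00, H 8.00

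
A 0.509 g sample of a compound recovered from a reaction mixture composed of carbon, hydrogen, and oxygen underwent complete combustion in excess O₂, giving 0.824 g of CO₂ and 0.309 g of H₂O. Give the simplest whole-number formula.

C6H11O5

mol C = 0.824 g CO₂ ÷ 44.009 g/mol = 0.01872 mol
mol H = 2 × 0.309 g H₂O ÷ 18.015 g/mol = 0.03430 mol
mass O = 0.509 − (0.2249 + 0.03458) = 0.2495 g → mol O = 0.2495 ÷ 15.999 = 0.01560 mol
Divide by the smallest (0.01560 mol): C 1.200, H 2.199, O 1.000
Multiplying each by 5 gives whole numbers: C 6.00, H 11.00, O 5.00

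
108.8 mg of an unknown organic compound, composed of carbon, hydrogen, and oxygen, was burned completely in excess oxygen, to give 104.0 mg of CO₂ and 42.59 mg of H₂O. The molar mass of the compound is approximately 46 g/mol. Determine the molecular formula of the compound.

CH2O2

mol C = 0.1040 g CO₂ ÷ 44.009 g/mol = 0.0023632 mol
mol H = 2 × 0.04259 g H₂O ÷ 18.015 g/mol = 0.0047283 mol
mass O = 0.1088 − (0.028384 + 0.0047661) = 0.075650 g → mol O = 0.075650 ÷ 15.999 = 0.0047284 mol
Divide by the smallest (0.0023632 mol): C 1.000, H 2.001, O 2.001
Empirical formula: CH2O2
Empirical-formula mass = 46.02 g/mol; 46 ÷ 46.02 ≈ 1, so the molecular formula is CH2O2.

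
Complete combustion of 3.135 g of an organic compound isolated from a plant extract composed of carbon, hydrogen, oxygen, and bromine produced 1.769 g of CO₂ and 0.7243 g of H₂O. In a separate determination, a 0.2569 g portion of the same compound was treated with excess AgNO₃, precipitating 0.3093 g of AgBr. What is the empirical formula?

C2H4BrO3

mol C = 1.769 g CO₂ ÷ 44.009 g/mol = 0.040196 mol
mol H = 2 × 0.7243 g H₂O ÷ 18.015 g/mol = 0.080411 mol
From the AgBr data: mol Br per gram of compound = (0.3093 ÷ 187.772) ÷ 0.2569 = 0.0064119 mol/g, so in the 3.135 g combustion sample mol Br = 0.020101 mol
mass O = 3.135 − (0.48280 + 0.081054 + 1.6062) = 0.96498 g → mol O = 0.96498 ÷ 15.999 = 0.060315 mol
Divide by the smallest (0.020101 mol): C 2.000, H 4.000, Br 1.000, O 3.001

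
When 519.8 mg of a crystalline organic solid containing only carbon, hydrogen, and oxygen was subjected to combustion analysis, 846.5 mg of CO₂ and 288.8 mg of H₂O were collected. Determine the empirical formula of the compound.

C6H10O5

mol C = 0.8465 g CO₂ ÷ 44.009 g/mol = 0.019235 mol
mol H = 2 × 0.2888 g H₂O ÷ 18.015 g/mol = 0.032062 mol
mass O = 0.5198 − (0.23103 + 0.032319) = 0.25645 g → mol O = 0.25645 ÷ 15.999 = 0.016029 mol
Divide by the smallest (0.016029 mol): C 1.200, H 2.000, O 1.000
Multiplying each by 5 gives whole numbers: C 6.00, H 10.00, O 5.00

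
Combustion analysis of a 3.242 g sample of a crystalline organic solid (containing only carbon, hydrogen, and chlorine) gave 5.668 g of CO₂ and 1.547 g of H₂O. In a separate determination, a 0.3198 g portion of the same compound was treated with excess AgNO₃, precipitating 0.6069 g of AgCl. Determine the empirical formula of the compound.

mol C = 5.668 g CO₂ ÷ 44.009 g/mol = 0.12879 mol
mol H = 2 × 1.547 g H₂O ÷ 18.015 g/mol = 0.17175 mol
From the AgCl data: mol Cl per gram of compound = (0.6069 ÷ 143.318) ÷ 0.3198 = 0.013242 mol/g, so in the 3.242 g combustion sample mol Cl = 0.042929 mol
Divide by the smallest (0.042929 mol): C 3.000, H 4.001, Cl 1.000

C3H4Cl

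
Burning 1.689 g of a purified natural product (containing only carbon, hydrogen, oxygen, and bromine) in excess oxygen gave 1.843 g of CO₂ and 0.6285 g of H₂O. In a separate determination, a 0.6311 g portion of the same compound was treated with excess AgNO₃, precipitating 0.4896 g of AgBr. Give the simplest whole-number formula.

C6H10BrO5

mol C = 1.843 g CO₂ ÷ 44.009 g/mol = 0.041878 mol
mol H = 2 × 0.6285 g H₂O ÷ 18.015 g/mol = 0.069775 mol
From the AgBr data: mol Br per gram of compound = (0.4896 ÷ 187.772) ÷ 0.6311 = 0.0041315 mol/g, so in the 1.689 g combustion sample mol Br = 0.0069782 mol
mass O = 1.689 − (0.50299 + 0.070333 + 0.55758) = 0.55809 g → mol O = 0.55809 ÷ 15.999 = 0.034883 mol
Divide by the smallest (0.0069782 mol): C 6.001, H 9.999, Br 1.000, O 4.999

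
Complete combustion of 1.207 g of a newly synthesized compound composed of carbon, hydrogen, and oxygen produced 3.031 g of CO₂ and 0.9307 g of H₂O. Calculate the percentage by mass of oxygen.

mol C = 3.031 g CO₂ ÷ 44.009 g/mol = 0.068872 mol
mol H = 2 × 0.9307 g H₂O ÷ 18.015 g/mol = 0.10333 mol
mass O = 1.207 − (0.82722 + 0.10415) = 0.27562 g → mol O = 0.27562 ÷ 15.999 = 0.017228 mol
mass % O = 0.27562 g ÷ 1.207 g × 100%

22.84%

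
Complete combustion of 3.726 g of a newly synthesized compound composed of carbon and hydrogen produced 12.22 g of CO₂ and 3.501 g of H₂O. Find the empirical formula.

C5H7

mol C = 12.22 g CO₂ ÷ 44.009 g/mol = 0.27767 mol
mol H = 2 × 3.501 g H₂O ÷ 18.015 g/mol = 0.38868 mol
Divide by the smallest (0.27767 mol): C 1.000, H 1.400
Multiplying each by 5 gives whole numbers: C 5.00, H 7.00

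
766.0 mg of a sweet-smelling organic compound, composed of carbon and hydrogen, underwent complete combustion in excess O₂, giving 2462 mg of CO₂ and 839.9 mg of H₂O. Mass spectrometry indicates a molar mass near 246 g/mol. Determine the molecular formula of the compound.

C18H30

mol C = 2.462 g CO₂ ÷ 44.009 g/mol = 0.055943 mol
mol H = 2 × 0.8399 g H₂O ÷ 18.015 g/mol = 0.093245 mol
Divide by the smallest (0.055943 mol): C 1.000, H 1.667
Multiplying each by 3 gives whole numbers: C 3.00, H 5.00
Empirical formula: C3H5
Empirical-formula mass = 41.07 g/mol; 246 ÷ 41.07 ≈ 6, so the molecular formula is C18H30.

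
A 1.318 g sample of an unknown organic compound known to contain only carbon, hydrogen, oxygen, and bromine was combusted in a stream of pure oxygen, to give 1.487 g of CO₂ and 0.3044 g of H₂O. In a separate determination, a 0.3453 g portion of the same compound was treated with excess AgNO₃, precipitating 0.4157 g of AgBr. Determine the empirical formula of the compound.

C8H8Br2O3

mol C = 1.487 g CO₂ ÷ 44.009 g/mol = 0.033789 mol
mol H = 2 × 0.3044 g H₂O ÷ 18.015 g/mol = 0.033794 mol
From the AgBr data: mol Br per gram of compound = (0.4157 ÷ 187.772) ÷ 0.3453 = 0.0064114 mol/g, so in the 1.318 g combustion sample mol Br = 0.0084502 mol
mass O = 1.318 − (0.40583 + 0.034064 + 0.67521) = 0.20290 g → mol O = 0.20290 ÷ 15.999 = 0.012682 mol
Divide by the smallest (0.0084502 mol): C 3.999, H 3.999, Br 1.000, O 1.501
Multiplying each by 2 gives whole numbers: C 8.00, H 8.00, Br 2.00, O 3.00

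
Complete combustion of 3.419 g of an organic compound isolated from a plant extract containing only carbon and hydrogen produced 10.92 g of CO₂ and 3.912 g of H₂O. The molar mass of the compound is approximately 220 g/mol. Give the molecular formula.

C16H28

mol C = 10.92 g CO₂ ÷ 44.009 g/mol = 0.24813 mol
mol H = 2 × 3.912 g H₂O ÷ 18.015 g/mol = 0.43430 mol
Divide by the smallest (0.24813 mol): C 1.000, H 1.750
Multiplying each by 4 gives whole numbers: C 4.00, H 7.00
Empirical formula: C4H7
Empirical-formula mass = 55.10 g/mol; 220 ÷ 55.10 ≈ 4, so the molecular formula is C16H28.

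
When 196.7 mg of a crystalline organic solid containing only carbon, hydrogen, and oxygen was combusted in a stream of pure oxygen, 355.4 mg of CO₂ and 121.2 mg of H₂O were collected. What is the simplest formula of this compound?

C3H5O2

mol C = 0.3554 g CO₂ ÷ 44.009 g/mol = 0.0080756 mol
mol H = 2 × 0.1212 g H₂O ÷ 18.015 g/mol = 0.013455 mol
mass O = 0.1967 − (0.096996 + 0.013563) = 0.086141 g → mol O = 0.086141 ÷ 15.999 = 0.0053841 mol
Divide by the smallest (0.0053841 mol): C 1.500, H 2.499, O 1.000
Multiplying each by 2 gives whole numbers: C 3.00, H 5.00, O 2.00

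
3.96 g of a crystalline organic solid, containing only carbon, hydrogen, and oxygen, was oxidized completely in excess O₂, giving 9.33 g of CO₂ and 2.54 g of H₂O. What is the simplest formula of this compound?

C3H4O

mol C = 9.33 g CO₂ ÷ 44.009 g/mol = 0.2120 mol
mol H = 2 × 2.54 g H₂O ÷ 18.015 g/mol = 0.2820 mol
mass O = 3.96 − (2.546 + 0.2842) = 1.129 g → mol O = 1.129 ÷ 15.999 = 0.07059 mol
Divide by the smallest (0.07059 mol): C 3.003, H 3.995, O 1.000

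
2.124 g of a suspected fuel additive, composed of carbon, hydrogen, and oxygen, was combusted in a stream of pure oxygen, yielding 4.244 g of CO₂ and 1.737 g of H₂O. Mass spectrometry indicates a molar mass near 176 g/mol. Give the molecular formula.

C8H16O4

mol C = 4.244 g CO₂ ÷ 44.009 g/mol = 0.096435 mol
mol H = 2 × 1.737 g H₂O ÷ 18.015 g/mol = 0.19284 mol
mass O = 2.124 − (1.1583 + 0.19438) = 0.77134 g → mol O = 0.77134 ÷ 15.999 = 0.048212 mol
Divide by the smallest (0.048212 mol): C 2.000, H 4.000, O 1.000
Empirical formula: C2H4O
Empirical-formula mass = 44.05 g/mol; 176 ÷ 44.05 ≈ 4, so the molecular formula is C8H16O4.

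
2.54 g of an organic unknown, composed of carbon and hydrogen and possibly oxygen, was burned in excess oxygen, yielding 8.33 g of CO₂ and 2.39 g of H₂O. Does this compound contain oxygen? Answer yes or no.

mol C = 8.33 g CO₂ ÷ 44.009 g/mol = 0.1893 mol
mol H = 2 × 2.39 g H₂O ÷ 18.015 g/mol = 0.2653 mol
C and H together account for 2.541 g — essentially the entire 2.54 g sample — so the compound contains no oxygen.

no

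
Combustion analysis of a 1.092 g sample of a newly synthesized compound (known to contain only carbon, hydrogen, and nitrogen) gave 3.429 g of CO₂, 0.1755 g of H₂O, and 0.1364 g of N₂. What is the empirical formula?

mol C = 3.429 g CO₂ ÷ 44.009 g/mol = 0.077916 mol
mol H = 2 × 0.1755 g H₂O ÷ 18.015 g/mol = 0.019484 mol
mol N = 2 × 0.1364 g N₂ ÷ 28.014 g/mol = 0.0097380 mol
Divide by the smallest (0.0097380 mol): C 8.001, H 2.001, N 1.000

C8H2N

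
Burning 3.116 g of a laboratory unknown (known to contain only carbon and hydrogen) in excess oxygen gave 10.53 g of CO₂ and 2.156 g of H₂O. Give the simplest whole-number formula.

CH

mol C = 10.53 g CO₂ ÷ 44.009 g/mol = 0.23927 mol
mol H = 2 × 2.156 g H₂O ÷ 18.015 g/mol = 0.23936 mol
Divide by the smallest (0.23927 mol): C 1.000, H 1.000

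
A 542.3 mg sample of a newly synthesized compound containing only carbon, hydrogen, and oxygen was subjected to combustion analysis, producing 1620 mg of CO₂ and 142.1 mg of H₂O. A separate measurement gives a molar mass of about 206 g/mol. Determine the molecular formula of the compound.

mol C = 1.620 g CO₂ ÷ 44.009 g/mol = 0.036811 mol
mol H = 2 × 0.1421 g H₂O ÷ 18.015 g/mol = 0.015776 mol
mass O = 0.5423 − (0.44213 + 0.015902) = 0.084265 g → mol O = 0.084265 ÷ 15.999 = 0.0052669 mol
Divide by the smallest (0.0052669 mol): C 6.989, H 2.995, O 1.000
Empirical formula: C7H3O
Empirical-formula mass = 103.10 g/mol; 206 ÷ 103.10 ≈ 2, so the molecular formula is C14H6O2.

C14H6O2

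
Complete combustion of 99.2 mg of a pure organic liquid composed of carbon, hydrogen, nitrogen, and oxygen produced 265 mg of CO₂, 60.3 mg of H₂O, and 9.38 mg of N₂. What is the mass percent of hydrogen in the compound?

6.8%

mol C = 0.265 g CO₂ ÷ 44.009 g/mol = 0.006021 mol
mol H = 2 × 0.0603 g H₂O ÷ 18.015 g/mol = 0.006694 mol
mol N = 2 × 0.00938 g N₂ ÷ 28.014 g/mol = 0.0006697 mol
mass O = 0.0992 − (0.07232 + 0.006748 + 0.009380) = 0.01075 g → mol O = 0.01075 ÷ 15.999 = 0.0006718 mol
mass % H = 0.006748 g ÷ 0.0992 g × 100%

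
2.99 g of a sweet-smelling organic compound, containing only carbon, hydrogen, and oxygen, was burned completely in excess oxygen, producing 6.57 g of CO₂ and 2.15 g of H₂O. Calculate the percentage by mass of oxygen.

mol C = 6.57 g CO₂ ÷ 44.009 g/mol = 0.1493 mol
mol H = 2 × 2.15 g H₂O ÷ 18.015 g/mol = 0.2387 mol
mass O = 2.99 − (1.793 + 0.2406) = 0.9563 g → mol O = 0.9563 ÷ 15.999 = 0.05977 mol
mass % O = 0.9563 g ÷ 2.99 g × 100%

32.0%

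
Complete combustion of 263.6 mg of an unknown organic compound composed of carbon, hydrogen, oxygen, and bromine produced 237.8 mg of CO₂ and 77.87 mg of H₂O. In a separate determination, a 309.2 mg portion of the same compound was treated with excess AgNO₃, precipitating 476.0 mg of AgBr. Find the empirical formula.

mol C = 0.2378 g CO₂ ÷ 44.009 g/mol = 0.0054034 mol
mol H = 2 × 0.07787 g H₂O ÷ 18.015 g/mol = 0.0086450 mol
From the AgBr data: mol Br per gram of compound = (0.4760 ÷ 187.772) ÷ 0.3092 = 0.0081985 mol/g, so in the 0.2636 g combustion sample mol Br = 0.0021611 mol
mass O = 0.2636 − (0.064901 + 0.0087142 + 0.17268) = 0.017302 g → mol O = 0.017302 ÷ 15.999 = 0.0010814 mol
Divide by the smallest (0.0010814 mol): C 4.997, H 7.994, Br 1.998, O 1.000

C5H8Br2O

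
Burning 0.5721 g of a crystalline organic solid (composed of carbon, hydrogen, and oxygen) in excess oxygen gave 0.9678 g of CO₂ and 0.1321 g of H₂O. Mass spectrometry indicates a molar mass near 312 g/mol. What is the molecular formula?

C12H8O10

mol C = 0.9678 g CO₂ ÷ 44.009 g/mol = 0.021991 mol
mol H = 2 × 0.1321 g H₂O ÷ 18.015 g/mol = 0.014666 mol
mass O = 0.5721 − (0.26413 + 0.014783) = 0.29318 g → mol O = 0.29318 ÷ 15.999 = 0.018325 mol
Divide by the smallest (0.014666 mol): C 1.499, H 1.000, O 1.250
Multiplying each by 4 gives whole numbers: C 6.00, H 4.00, O 5.00
Empirical formula: C6H4O5
Empirical-formula mass = 156.09 g/mol; 312 ÷ 156.09 ≈ 2, so the molecular formula is C12H8O10.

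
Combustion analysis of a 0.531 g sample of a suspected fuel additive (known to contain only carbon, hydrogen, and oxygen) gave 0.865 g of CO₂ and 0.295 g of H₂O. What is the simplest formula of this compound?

mol C = 0.865 g CO₂ ÷ 44.009 g/mol = 0.01966 mol
mol H = 2 × 0.295 g H₂O ÷ 18.015 g/mol = 0.03275 mol
mass O = 0.531 − (0.2361 + 0.03301) = 0.2619 g → mol O = 0.2619 ÷ 15.999 = 0.01637 mol
Divide by the smallest (0.01637 mol): C 1.201, H 2.001, O 1.000
Multiplying each by 5 gives whole numbers: C 6.00, H 10.00, O 5.00

C6H10O5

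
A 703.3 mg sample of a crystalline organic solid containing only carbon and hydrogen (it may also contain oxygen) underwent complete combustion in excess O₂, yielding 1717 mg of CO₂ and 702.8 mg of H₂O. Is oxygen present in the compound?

mol C = 1.717 g CO₂ ÷ 44.009 g/mol = 0.039015 mol
mol H = 2 × 0.7028 g H₂O ÷ 18.015 g/mol = 0.078024 mol
C and H account for only 0.54725 g of the 0.7033 g sample; the remaining 0.15605 g must be oxygen.

yes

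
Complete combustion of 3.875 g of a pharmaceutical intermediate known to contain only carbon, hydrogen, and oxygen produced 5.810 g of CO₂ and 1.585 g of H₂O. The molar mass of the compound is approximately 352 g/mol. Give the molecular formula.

C12H16O12

mol C = 5.810 g CO₂ ÷ 44.009 g/mol = 0.13202 mol
mol H = 2 × 1.585 g H₂O ÷ 18.015 g/mol = 0.17596 mol
mass O = 3.875 − (1.5857 + 0.17737) = 2.1120 g → mol O = 2.1120 ÷ 15.999 = 0.13201 mol
Divide by the smallest (0.13201 mol): C 1.000, H 1.333, O 1.000
Multiplying each by 3 gives whole numbers: C 3.00, H 4.00, O 3.00
Empirical formula: C3H4O3
Empirical-formula mass = 88.06 g/mol; 352 ÷ 88.06 ≈ 4, so the molecular formula is C12H16O12.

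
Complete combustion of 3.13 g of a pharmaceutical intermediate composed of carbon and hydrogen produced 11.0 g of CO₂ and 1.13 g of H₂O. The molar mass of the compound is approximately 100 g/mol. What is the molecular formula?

mol C = 11.0 g CO₂ ÷ 44.009 g/mol = 0.2499 mol
mol H = 2 × 1.13 g H₂O ÷ 18.015 g/mol = 0.1255 mol
Divide by the smallest (0.1255 mol): C 1.992, H 1.000
Empirical formula: C2H
Empirical-formula mass = 25.03 g/mol; 100 ÷ 25.03 ≈ 4, so the molecular formula is C8H4.

C8H4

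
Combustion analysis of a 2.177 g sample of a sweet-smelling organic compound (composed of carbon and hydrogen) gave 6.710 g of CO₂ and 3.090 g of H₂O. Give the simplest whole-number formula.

mol C = 6.710 g CO₂ ÷ 44.009 g/mol = 0.15247 mol
mol H = 2 × 3.090 g H₂O ÷ 18.015 g/mol = 0.34305 mol
Divide by the smallest (0.15247 mol): C 1.000, H 2.250
Multiplying each by 4 gives whole numbers: C 4.00, H 9.00

C4H9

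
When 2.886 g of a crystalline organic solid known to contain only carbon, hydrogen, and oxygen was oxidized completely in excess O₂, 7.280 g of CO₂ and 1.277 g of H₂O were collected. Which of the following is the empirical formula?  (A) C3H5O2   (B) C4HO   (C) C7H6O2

(C) C7H6O2

mol C = 7.280 g CO₂ ÷ 44.009 g/mol = 0.16542 mol
mol H = 2 × 1.277 g H₂O ÷ 18.015 g/mol = 0.14177 mol
mass O = 2.886 − (1.9869 + 0.14290) = 0.75623 g → mol O = 0.75623 ÷ 15.999 = 0.047267 mol
Divide by the smallest (0.047267 mol): C 3.500, H 2.999, O 1.000
Multiplying each by 2 gives whole numbers: C 7.00, H 6.00, O 2.00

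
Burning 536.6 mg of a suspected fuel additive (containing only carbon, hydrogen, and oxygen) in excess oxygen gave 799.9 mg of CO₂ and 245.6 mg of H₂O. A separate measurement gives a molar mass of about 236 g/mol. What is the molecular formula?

C8H12O8

mol C = 0.7999 g CO₂ ÷ 44.009 g/mol = 0.018176 mol
mol H = 2 × 0.2456 g H₂O ÷ 18.015 g/mol = 0.027266 mol
mass O = 0.5366 − (0.21831 + 0.027484) = 0.29081 g → mol O = 0.29081 ÷ 15.999 = 0.018177 mol
Divide by the smallest (0.018176 mol): C 1.000, H 1.500, O 1.000
Multiplying each by 2 gives whole numbers: C 2.00, H 3.00, O 2.00
Empirical formula: C2H3O2
Empirical-formula mass = 59.04 g/mol; 236 ÷ 59.04 ≈ 4, so the molecular formula is C8H12O8.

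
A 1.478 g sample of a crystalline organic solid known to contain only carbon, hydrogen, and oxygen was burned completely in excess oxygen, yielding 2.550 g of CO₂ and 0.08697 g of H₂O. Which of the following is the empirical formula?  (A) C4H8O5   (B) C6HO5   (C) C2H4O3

(B) C6HO5

mol C = 2.550 g CO₂ ÷ 44.009 g/mol = 0.057943 mol
mol H = 2 × 0.08697 g H₂O ÷ 18.015 g/mol = 0.0096553 mol
mass O = 1.478 − (0.69595 + 0.0097325) = 0.77232 g → mol O = 0.77232 ÷ 15.999 = 0.048273 mol
Divide by the smallest (0.0096553 mol): C 6.001, H 1.000, O 5.000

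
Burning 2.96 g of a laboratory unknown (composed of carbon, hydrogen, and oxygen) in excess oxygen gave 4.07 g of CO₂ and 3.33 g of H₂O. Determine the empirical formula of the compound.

mol C = 4.07 g CO₂ ÷ 44.009 g/mol = 0.09248 mol
mol H = 2 × 3.33 g H₂O ÷ 18.015 g/mol = 0.3697 mol
mass O = 2.96 − (1.111 + 0.3726) = 1.477 g → mol O = 1.477 ÷ 15.999 = 0.09229 mol
Divide by the smallest (0.09229 mol): C 1.002, H 4.006, O 1.000

CH4O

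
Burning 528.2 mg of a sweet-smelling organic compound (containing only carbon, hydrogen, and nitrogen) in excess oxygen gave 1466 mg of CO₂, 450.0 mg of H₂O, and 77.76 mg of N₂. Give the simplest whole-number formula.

C6H9N

mol C = 1.466 g CO₂ ÷ 44.009 g/mol = 0.033311 mol
mol H = 2 × 0.4500 g H₂O ÷ 18.015 g/mol = 0.049958 mol
mol N = 2 × 0.07776 g N₂ ÷ 28.014 g/mol = 0.0055515 mol
Divide by the smallest (0.0055515 mol): C 6.000, H 8.999, N 1.000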